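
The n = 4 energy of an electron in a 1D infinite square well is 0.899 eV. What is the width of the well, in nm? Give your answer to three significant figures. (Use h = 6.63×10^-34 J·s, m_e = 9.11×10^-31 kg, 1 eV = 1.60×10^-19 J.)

L = 2.59 nm

From E_n = n²h²/(8m_eL²), L = n·h/√(8m_eE_n).
E_4 = 0.899 eV = 1.438×10^-19 J, so L = 4·6.63×10^-34/√(8·9.11×10^-31·1.438×10^-19) = 2.59×10^-9 m = 2.59 nm.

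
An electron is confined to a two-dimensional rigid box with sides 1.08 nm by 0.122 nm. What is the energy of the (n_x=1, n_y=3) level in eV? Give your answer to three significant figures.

E = 228 eV

For a 2D rectangular well E = (h²/8m_e)·Σ n_i²/L_i² = (6.626×10^-34)²/(8·9.109×10^-31) · [1²/(1.08 nm)² + 3²/(0.122 nm)²].
Evaluating gives E = 3.648×10^-17 J = 228 eV.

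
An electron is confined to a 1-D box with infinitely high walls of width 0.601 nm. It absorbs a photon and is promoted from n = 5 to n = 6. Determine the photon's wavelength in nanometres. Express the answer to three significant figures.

E_1 = h²/(8m_eL²) = 1.668×10^-19 J, so ΔE = (6² − 5²)E_1 = 1.835×10^-18 J.
λ = hc/ΔE = (6.626×10^-34·2.998×10^8)/1.835×10^-18 = 1.08×10^-7 m = 108 nm.

λ = 108 nm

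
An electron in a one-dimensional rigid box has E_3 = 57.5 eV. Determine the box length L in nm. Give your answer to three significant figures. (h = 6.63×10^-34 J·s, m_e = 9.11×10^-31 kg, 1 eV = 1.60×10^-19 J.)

From E_n = n²h²/(8m_eL²), L = n·h/√(8m_eE_n).
E_3 = 57.5 eV = 9.200×10^-18 J, so L = 3·6.63×10^-34/√(8·9.11×10^-31·9.200×10^-18) = 2.43×10^-10 m = 0.243 nm.

L = 0.243 nm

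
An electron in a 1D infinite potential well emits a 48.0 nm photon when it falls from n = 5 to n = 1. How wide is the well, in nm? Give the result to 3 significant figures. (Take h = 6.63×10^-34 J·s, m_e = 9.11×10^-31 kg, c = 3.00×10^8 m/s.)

The photon carries ΔE = hc/λ = 6.63×10^-34·3.00×10^8/4.80×10^-8 m = 4.144×10^-18 J.
Since ΔE = (5² − 1²)E_1, E_1 = 1.727×10^-19 J, and L = h/√(8m_eE_1) = 5.91×10^-10 m = 0.591 nm.

L = 0.591 nm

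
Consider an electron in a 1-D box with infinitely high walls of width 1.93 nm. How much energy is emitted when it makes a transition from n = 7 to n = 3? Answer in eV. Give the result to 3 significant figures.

|ΔE| = 4.04 eV

E_1 = h²/(8m_eL²) = 1.617×10^-20 J.
|ΔE| = |7² − 3²|·E_1 = 40·1.617×10^-20 J = 6.468×10^-19 J = 4.04 eV.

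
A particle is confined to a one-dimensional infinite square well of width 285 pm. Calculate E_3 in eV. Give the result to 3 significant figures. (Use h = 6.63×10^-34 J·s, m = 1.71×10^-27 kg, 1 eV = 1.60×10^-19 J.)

For an infinite well E_n = n²h²/(8mL²), so E_1 = h²/(8mL²) = (6.63×10^-34)²/(8·1.71×10^-27·(2.85×10^-10 m)²) = 3.956×10^-22 J.
Then E_3 = 3²·E_1 = 9·3.956×10^-22 J = 3.560×10^-21 J.
Converting, E_3 = 3.560×10^-21 J / (1.60×10^-19 J/eV) = 0.0223 eV.

E_3 = 0.0223 eV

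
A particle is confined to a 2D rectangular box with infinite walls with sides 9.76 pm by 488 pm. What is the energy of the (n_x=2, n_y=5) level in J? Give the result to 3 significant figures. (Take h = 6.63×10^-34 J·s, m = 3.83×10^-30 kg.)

E = 6.04×10^-16 J

For a 2D rectangular well E = (h²/8m)·Σ n_i²/L_i² = (6.63×10^-34)²/(8·3.83×10^-30) · [2²/(9.76 pm)² + 5²/(488 pm)²].
Evaluating gives E = 6.04×10^-16 J.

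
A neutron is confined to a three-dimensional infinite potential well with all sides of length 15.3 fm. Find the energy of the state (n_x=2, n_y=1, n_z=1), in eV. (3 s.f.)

For a 3D rectangular well E = (h²/8m_n)·Σ n_i²/L_i² = (6.626×10^-34)²/(8·1.675×10^-27) · [2²/(15.3 fm)² + 1²/(15.3 fm)² + 1²/(15.3 fm)²].
Evaluating gives E = 8.398×10^-13 J = 5.24×10^6 eV.

E = 5.24×10^6 eV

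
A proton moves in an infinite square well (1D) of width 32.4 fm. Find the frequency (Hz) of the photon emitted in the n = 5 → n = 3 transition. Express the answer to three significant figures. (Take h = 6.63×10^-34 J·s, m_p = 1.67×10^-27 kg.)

E_1 = h²/(8m_pL²) = 3.134×10^-14 J and ΔE = (5² − 3²)E_1 = 5.014×10^-13 J.
f = ΔE/h = 5.014×10^-13/6.63×10^-34 = 7.56×10^20 Hz.

f = 7.56×10^20 Hz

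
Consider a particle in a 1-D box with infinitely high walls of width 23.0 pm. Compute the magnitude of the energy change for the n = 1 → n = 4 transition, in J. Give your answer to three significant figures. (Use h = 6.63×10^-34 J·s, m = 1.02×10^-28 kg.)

|ΔE| = 1.53×10^-17 J

E_1 = h²/(8mL²) = 1.018×10^-18 J.
|ΔE| = |1² − 4²|·E_1 = 15·1.018×10^-18 J = 1.53×10^-17 J.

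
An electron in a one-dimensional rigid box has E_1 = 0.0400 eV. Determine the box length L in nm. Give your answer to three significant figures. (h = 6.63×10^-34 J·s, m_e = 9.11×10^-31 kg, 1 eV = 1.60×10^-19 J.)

From E_n = n²h²/(8m_eL²), L = n·h/√(8m_eE_n).
E_1 = 0.0400 eV = 6.400×10^-21 J, so L = 1·6.63×10^-34/√(8·9.11×10^-31·6.400×10^-21) = 3.07×10^-9 m = 3.07 nm.

L = 3.07 nm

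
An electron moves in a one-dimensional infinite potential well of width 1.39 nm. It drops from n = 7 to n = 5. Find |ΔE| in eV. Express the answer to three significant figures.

|ΔE| = 4.67 eV

E_1 = h²/(8m_eL²) = 3.118×10^-20 J.
|ΔE| = |7² − 5²|·E_1 = 24·3.118×10^-20 J = 7.483×10^-19 J = 4.67 eV.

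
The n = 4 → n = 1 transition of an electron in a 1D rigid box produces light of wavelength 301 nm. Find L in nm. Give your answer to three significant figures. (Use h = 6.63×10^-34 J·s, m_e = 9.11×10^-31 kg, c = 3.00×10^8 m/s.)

The photon carries ΔE = hc/λ = 6.63×10^-34·3.00×10^8/3.01×10^-7 m = 6.608×10^-19 J.
Since ΔE = (4² − 1²)E_1, E_1 = 4.405×10^-20 J, and L = h/√(8m_eE_1) = 1.17×10^-9 m = 1.17 nm.

L = 1.17 nm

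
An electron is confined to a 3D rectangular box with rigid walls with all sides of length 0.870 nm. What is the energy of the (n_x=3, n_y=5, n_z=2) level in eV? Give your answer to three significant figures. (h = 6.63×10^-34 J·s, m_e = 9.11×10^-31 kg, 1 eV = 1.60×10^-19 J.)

For a 3D rectangular well E = (h²/8m_e)·Σ n_i²/L_i² = (6.63×10^-34)²/(8·9.11×10^-31) · [3²/(0.870 nm)² + 5²/(0.870 nm)² + 2²/(0.870 nm)²].
Evaluating gives E = 3.028×10^-18 J = 18.9 eV.

E = 18.9 eV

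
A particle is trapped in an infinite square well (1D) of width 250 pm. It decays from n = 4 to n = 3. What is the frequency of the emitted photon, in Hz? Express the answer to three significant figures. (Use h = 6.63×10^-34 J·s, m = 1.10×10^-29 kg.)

f = 8.44×10^14 Hz

E_1 = h²/(8mL²) = 7.992×10^-20 J and ΔE = (4² − 3²)E_1 = 5.594×10^-19 J.
f = ΔE/h = 5.594×10^-19/6.63×10^-34 = 8.44×10^14 Hz.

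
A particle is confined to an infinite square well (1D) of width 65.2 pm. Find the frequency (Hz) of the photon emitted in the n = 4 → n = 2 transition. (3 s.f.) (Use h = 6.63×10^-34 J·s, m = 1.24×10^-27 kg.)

f = 1.89×10^14 Hz

E_1 = h²/(8mL²) = 1.042×10^-20 J and ΔE = (4² − 2²)E_1 = 1.250×10^-19 J.
f = ΔE/h = 1.250×10^-19/6.63×10^-34 = 1.89×10^14 Hz.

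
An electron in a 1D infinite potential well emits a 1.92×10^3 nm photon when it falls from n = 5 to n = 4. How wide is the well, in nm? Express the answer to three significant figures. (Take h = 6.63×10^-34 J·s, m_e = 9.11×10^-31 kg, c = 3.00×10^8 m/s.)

L = 2.29 nm

The photon carries ΔE = hc/λ = 6.63×10^-34·3.00×10^8/1.92×10^-6 m = 1.036×10^-19 J.
Since ΔE = (5² − 4²)E_1, E_1 = 1.151×10^-20 J, and L = h/√(8m_eE_1) = 2.29×10^-9 m = 2.29 nm.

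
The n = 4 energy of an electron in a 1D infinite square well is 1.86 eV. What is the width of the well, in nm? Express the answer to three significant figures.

L = 1.80 nm

From E_n = n²h²/(8m_eL²), L = n·h/√(8m_eE_n).
E_4 = 1.86 eV = 2.980×10^-19 J, so L = 4·6.626×10^-34/√(8·9.109×10^-31·2.980×10^-19) = 1.80×10^-9 m = 1.80 nm.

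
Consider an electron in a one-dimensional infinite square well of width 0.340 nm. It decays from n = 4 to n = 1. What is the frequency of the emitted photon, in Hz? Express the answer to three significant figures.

f = 1.18×10^16 Hz

E_1 = h²/(8m_eL²) = 5.212×10^-19 J and ΔE = (4² − 1²)E_1 = 7.818×10^-18 J.
f = ΔE/h = 7.818×10^-18/6.626×10^-34 = 1.18×10^16 Hz.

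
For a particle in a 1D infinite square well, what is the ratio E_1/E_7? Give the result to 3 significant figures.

0.0204

E_n ∝ n², so E_1/E_7 = 1²/7² = 1/49 = 0.0204.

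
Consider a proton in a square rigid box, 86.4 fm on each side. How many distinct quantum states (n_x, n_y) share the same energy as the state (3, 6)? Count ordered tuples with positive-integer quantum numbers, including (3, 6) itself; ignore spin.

The level has n_x² + n_y² = 45. The ordered positive-integer solutions are (3, 6), (6, 3).
That gives 2 states.

degeneracy = 2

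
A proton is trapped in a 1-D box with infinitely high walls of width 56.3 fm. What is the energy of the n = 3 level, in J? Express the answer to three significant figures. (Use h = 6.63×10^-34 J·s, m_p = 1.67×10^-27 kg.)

For an infinite well E_n = n²h²/(8m_pL²), so E_1 = h²/(8m_pL²) = (6.63×10^-34)²/(8·1.67×10^-27·(5.63×10^-14 m)²) = 1.038×10^-14 J.
Then E_3 = 3²·E_1 = 9·1.038×10^-14 J = 9.34×10^-14 J.

E_3 = 9.34×10^-14 J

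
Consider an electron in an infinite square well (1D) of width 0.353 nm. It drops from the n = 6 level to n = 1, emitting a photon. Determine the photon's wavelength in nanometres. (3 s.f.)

λ = 11.7 nm

E_1 = h²/(8m_eL²) = 4.835×10^-19 J, so ΔE = (6² − 1²)E_1 = 1.692×10^-17 J.
λ = hc/ΔE = (6.626×10^-34·2.998×10^8)/1.692×10^-17 = 1.17×10^-8 m = 11.7 nm.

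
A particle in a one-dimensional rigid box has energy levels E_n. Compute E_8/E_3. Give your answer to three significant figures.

E_n ∝ n², so E_8/E_3 = 8²/3² = 64/9 = 7.11.

7.11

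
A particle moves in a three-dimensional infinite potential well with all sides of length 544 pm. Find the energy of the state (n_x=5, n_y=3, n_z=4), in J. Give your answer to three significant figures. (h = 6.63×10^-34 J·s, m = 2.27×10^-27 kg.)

E = 4.09×10^-21 J

For a 3D rectangular well E = (h²/8m)·Σ n_i²/L_i² = (6.63×10^-34)²/(8·2.27×10^-27) · [5²/(544 pm)² + 3²/(544 pm)² + 4²/(544 pm)²].
Evaluating gives E = 4.09×10^-21 J.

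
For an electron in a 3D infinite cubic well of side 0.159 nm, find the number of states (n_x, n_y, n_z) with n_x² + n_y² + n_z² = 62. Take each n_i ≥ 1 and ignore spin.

degeneracy = 12

The level has n_x² + n_y² + n_z² = 62. The ordered positive-integer solutions are (1, 5, 6), (1, 6, 5), (2, 3, 7), (2, 7, 3), (3, 2, 7), (3, 7, 2), (5, 1, 6), (5, 6, 1), (6, 1, 5), (6, 5, 1), (7, 2, 3), (7, 3, 2).
That gives 12 states.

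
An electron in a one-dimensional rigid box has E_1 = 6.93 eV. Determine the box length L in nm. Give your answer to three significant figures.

L = 0.233 nm

From E_n = n²h²/(8m_eL²), L = n·h/√(8m_eE_n).
E_1 = 6.93 eV = 1.110×10^-18 J, so L = 1·6.626×10^-34/√(8·9.109×10^-31·1.110×10^-18) = 2.33×10^-10 m = 0.233 nm.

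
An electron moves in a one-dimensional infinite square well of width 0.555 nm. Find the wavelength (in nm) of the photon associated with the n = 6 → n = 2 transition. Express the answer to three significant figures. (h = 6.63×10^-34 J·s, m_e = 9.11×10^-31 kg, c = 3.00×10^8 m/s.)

λ = 31.7 nm

E_1 = h²/(8m_eL²) = 1.958×10^-19 J, so ΔE = (6² − 2²)E_1 = 6.266×10^-18 J.
λ = hc/ΔE = (6.63×10^-34·3.00×10^8)/6.266×10^-18 = 3.17×10^-8 m = 31.7 nm.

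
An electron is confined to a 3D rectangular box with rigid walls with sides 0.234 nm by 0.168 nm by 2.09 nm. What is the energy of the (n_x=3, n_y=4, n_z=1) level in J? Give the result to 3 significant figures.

For a 3D rectangular well E = (h²/8m_e)·Σ n_i²/L_i² = (6.626×10^-34)²/(8·9.109×10^-31) · [3²/(0.234 nm)² + 4²/(0.168 nm)² + 1²/(2.09 nm)²].
Evaluating gives E = 4.41×10^-17 J.

E = 4.41×10^-17 J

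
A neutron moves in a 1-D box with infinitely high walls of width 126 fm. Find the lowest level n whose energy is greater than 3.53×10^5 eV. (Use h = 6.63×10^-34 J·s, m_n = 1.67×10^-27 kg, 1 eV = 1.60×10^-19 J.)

n = 6

E_1 = h²/(8m_nL²) = 2.072×10^-15 J = 1.295×10^4 eV.
Need n² > 3.53×10^5/1.295×10^4 = 27.26, i.e. n > 5.221.
The smallest integer satisfying this is n = 6.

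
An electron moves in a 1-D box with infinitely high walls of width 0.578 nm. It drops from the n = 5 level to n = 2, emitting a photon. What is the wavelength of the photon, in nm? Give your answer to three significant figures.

E_1 = h²/(8m_eL²) = 1.803×10^-19 J, so ΔE = (5² − 2²)E_1 = 3.786×10^-18 J.
λ = hc/ΔE = (6.626×10^-34·2.998×10^8)/3.786×10^-18 = 5.25×10^-8 m = 52.5 nm.

λ = 52.5 nm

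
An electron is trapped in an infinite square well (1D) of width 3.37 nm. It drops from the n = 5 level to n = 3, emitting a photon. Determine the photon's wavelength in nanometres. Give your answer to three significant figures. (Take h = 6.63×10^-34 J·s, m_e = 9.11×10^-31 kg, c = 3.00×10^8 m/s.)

λ = 2.34×10^3 nm

E_1 = h²/(8m_eL²) = 5.311×10^-21 J, so ΔE = (5² − 3²)E_1 = 8.498×10^-20 J.
λ = hc/ΔE = (6.63×10^-34·3.00×10^8)/8.498×10^-20 = 2.34×10^-6 m = 2.34×10^3 nm.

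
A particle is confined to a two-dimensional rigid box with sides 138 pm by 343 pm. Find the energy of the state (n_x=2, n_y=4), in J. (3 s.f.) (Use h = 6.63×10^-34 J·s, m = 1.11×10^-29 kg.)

E = 1.71×10^-18 J

For a 2D rectangular well E = (h²/8m)·Σ n_i²/L_i² = (6.63×10^-34)²/(8·1.11×10^-29) · [2²/(138 pm)² + 4²/(343 pm)²].
Evaluating gives E = 1.71×10^-18 J.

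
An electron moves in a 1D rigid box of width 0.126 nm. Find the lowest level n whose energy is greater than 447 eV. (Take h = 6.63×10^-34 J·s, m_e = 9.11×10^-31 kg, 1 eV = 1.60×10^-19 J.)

n = 5

E_1 = h²/(8m_eL²) = 3.799×10^-18 J = 23.74 eV.
Need n² > 447/23.74 = 18.83, i.e. n > 4.339.
The smallest integer satisfying this is n = 5.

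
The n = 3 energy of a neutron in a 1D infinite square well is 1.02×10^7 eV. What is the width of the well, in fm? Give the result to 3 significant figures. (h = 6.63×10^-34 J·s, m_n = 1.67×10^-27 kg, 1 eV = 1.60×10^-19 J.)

L = 13.5 fm

From E_n = n²h²/(8m_nL²), L = n·h/√(8m_nE_n).
E_3 = 1.02×10^7 eV = 1.632×10^-12 J, so L = 3·6.63×10^-34/√(8·1.67×10^-27·1.632×10^-12) = 1.35×10^-14 m = 13.5 fm.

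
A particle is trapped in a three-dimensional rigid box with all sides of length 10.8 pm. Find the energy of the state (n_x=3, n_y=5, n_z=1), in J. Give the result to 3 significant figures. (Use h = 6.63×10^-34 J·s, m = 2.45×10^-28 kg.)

For a 3D rectangular well E = (h²/8m)·Σ n_i²/L_i² = (6.63×10^-34)²/(8·2.45×10^-28) · [3²/(10.8 pm)² + 5²/(10.8 pm)² + 1²/(10.8 pm)²].
Evaluating gives E = 6.73×10^-17 J.

E = 6.73×10^-17 J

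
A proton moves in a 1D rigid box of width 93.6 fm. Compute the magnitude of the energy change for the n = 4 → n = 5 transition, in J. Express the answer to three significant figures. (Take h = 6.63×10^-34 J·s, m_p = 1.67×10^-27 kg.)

|ΔE| = 3.38×10^-14 J

E_1 = h²/(8m_pL²) = 3.756×10^-15 J.
|ΔE| = |4² − 5²|·E_1 = 9·3.756×10^-15 J = 3.38×10^-14 J.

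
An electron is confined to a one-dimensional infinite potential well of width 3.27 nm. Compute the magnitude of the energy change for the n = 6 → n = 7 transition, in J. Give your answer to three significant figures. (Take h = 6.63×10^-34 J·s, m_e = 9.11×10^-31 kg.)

|ΔE| = 7.33×10^-20 J

E_1 = h²/(8m_eL²) = 5.641×10^-21 J.
|ΔE| = |6² − 7²|·E_1 = 13·5.641×10^-21 J = 7.33×10^-20 J.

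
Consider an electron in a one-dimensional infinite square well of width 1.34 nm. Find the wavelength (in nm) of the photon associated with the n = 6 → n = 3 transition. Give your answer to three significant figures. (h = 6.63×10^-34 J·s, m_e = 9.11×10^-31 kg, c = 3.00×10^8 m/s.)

λ = 219 nm

E_1 = h²/(8m_eL²) = 3.359×10^-20 J, so ΔE = (6² − 3²)E_1 = 9.069×10^-19 J.
λ = hc/ΔE = (6.63×10^-34·3.00×10^8)/9.069×10^-19 = 2.19×10^-7 m = 219 nm.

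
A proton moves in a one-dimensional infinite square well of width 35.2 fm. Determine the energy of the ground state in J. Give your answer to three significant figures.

For an infinite well E_n = n²h²/(8m_pL²), so E_1 = h²/(8m_pL²) = (6.626×10^-34)²/(8·1.673×10^-27·(3.52×10^-14 m)²) = 2.647×10^-14 J.

E_1 = 2.65×10^-14 J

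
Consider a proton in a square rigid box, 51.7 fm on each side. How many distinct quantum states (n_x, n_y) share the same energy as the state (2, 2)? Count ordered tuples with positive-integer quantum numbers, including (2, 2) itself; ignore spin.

degeneracy = 1

The level has n_x² + n_y² = 8. The ordered positive-integer solutions are (2, 2).
That gives 1 state.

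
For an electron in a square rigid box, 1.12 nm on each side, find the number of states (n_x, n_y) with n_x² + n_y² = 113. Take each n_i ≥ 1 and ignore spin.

The level has n_x² + n_y² = 113. The ordered positive-integer solutions are (7, 8), (8, 7).
That gives 2 states.

degeneracy = 2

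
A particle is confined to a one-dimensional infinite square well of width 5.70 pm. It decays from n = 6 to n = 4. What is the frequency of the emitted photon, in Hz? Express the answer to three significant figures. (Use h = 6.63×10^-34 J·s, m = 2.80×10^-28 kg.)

f = 1.82×10^17 Hz

E_1 = h²/(8mL²) = 6.040×10^-18 J and ΔE = (6² − 4²)E_1 = 1.208×10^-16 J.
f = ΔE/h = 1.208×10^-16/6.63×10^-34 = 1.82×10^17 Hz.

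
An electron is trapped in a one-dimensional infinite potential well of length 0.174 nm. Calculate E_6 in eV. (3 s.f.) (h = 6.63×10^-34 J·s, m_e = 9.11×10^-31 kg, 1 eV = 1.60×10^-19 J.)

For an infinite well E_n = n²h²/(8m_eL²), so E_1 = h²/(8m_eL²) = (6.63×10^-34)²/(8·9.11×10^-31·(1.74×10^-10 m)²) = 1.992×10^-18 J.
Then E_6 = 6²·E_1 = 36·1.992×10^-18 J = 7.171×10^-17 J.
Converting, E_6 = 7.171×10^-17 J / (1.60×10^-19 J/eV) = 448 eV.

E_6 = 448 eV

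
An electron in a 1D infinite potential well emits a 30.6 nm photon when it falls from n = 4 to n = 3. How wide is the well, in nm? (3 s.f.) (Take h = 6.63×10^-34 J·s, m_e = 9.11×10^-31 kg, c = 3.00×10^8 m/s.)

The photon carries ΔE = hc/λ = 6.63×10^-34·3.00×10^8/3.06×10^-8 m = 6.500×10^-18 J.
Since ΔE = (4² − 3²)E_1, E_1 = 9.286×10^-19 J, and L = h/√(8m_eE_1) = 2.55×10^-10 m = 0.255 nm.

L = 0.255 nm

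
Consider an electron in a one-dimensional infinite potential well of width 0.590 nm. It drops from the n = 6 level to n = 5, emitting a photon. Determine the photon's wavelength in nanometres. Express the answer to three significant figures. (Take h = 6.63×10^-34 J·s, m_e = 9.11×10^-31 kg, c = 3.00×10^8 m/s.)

λ = 104 nm

E_1 = h²/(8m_eL²) = 1.733×10^-19 J, so ΔE = (6² − 5²)E_1 = 1.906×10^-18 J.
λ = hc/ΔE = (6.63×10^-34·3.00×10^8)/1.906×10^-18 = 1.04×10^-7 m = 104 nm.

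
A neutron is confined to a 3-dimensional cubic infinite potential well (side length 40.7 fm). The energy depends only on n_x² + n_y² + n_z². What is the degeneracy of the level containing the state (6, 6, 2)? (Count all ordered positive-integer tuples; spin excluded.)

The level has n_x² + n_y² + n_z² = 76. The ordered positive-integer solutions are (2, 6, 6), (6, 2, 6), (6, 6, 2).
That gives 3 states.

degeneracy = 3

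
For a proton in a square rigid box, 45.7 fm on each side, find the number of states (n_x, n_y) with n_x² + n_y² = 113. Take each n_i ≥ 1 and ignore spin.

degeneracy = 2

The level has n_x² + n_y² = 113. The ordered positive-integer solutions are (7, 8), (8, 7).
That gives 2 states.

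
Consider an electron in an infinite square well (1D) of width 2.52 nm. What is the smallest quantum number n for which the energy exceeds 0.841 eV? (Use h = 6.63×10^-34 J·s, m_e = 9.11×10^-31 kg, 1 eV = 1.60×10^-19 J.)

n = 4

E_1 = h²/(8m_eL²) = 9.498×10^-21 J = 0.05936 eV.
Need n² > 0.841/0.05936 = 14.17, i.e. n > 3.764.
The smallest integer satisfying this is n = 4.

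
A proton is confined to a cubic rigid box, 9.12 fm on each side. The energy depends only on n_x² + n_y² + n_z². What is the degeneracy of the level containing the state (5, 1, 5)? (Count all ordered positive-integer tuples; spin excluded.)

degeneracy = 6

The level has n_x² + n_y² + n_z² = 51. The ordered positive-integer solutions are (1, 1, 7), (1, 5, 5), (1, 7, 1), (5, 1, 5), (5, 5, 1), (7, 1, 1).
That gives 6 states.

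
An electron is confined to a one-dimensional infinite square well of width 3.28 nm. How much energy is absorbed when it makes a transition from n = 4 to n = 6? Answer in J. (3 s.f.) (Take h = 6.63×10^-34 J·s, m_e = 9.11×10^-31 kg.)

E_1 = h²/(8m_eL²) = 5.606×10^-21 J.
|ΔE| = |4² − 6²|·E_1 = 20·5.606×10^-21 J = 1.12×10^-19 J.

|ΔE| = 1.12×10^-19 J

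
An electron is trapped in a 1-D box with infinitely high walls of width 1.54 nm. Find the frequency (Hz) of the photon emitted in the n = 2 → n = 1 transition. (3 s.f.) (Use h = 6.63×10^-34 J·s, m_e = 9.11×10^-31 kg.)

f = 1.15×10^14 Hz

E_1 = h²/(8m_eL²) = 2.543×10^-20 J and ΔE = (2² − 1²)E_1 = 7.629×10^-20 J.
f = ΔE/h = 7.629×10^-20/6.63×10^-34 = 1.15×10^14 Hz.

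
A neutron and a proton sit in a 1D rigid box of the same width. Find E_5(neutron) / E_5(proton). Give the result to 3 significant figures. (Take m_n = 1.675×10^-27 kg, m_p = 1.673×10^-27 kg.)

0.999

E_n ∝ 1/m at fixed n and L, so the ratio is m_p/m_n = 1.673×10^-27/1.675×10^-27 = 0.999.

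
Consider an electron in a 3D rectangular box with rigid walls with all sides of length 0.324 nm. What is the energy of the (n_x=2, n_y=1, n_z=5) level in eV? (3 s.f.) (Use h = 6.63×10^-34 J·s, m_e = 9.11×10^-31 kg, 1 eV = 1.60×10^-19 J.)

For a 3D rectangular well E = (h²/8m_e)·Σ n_i²/L_i² = (6.63×10^-34)²/(8·9.11×10^-31) · [2²/(0.324 nm)² + 1²/(0.324 nm)² + 5²/(0.324 nm)²].
Evaluating gives E = 1.724×10^-17 J = 108 eV.

E = 108 eV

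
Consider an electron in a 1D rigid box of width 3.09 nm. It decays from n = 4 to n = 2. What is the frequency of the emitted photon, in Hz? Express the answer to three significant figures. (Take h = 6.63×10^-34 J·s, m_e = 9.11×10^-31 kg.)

E_1 = h²/(8m_eL²) = 6.317×10^-21 J and ΔE = (4² − 2²)E_1 = 7.580×10^-20 J.
f = ΔE/h = 7.580×10^-20/6.63×10^-34 = 1.14×10^14 Hz.

f = 1.14×10^14 Hz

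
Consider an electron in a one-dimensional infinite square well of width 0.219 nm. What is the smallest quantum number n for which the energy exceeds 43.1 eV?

E_1 = h²/(8m_eL²) = 1.256×10^-18 J = 7.840 eV.
Need n² > 43.1/7.840 = 5.497, i.e. n > 2.345.
The smallest integer satisfying this is n = 3.

n = 3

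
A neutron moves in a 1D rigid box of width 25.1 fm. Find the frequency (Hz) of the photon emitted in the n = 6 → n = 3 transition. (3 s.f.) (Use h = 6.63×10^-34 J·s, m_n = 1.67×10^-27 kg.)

E_1 = h²/(8m_nL²) = 5.222×10^-14 J and ΔE = (6² − 3²)E_1 = 1.410×10^-12 J.
f = ΔE/h = 1.410×10^-12/6.63×10^-34 = 2.13×10^21 Hz.

f = 2.13×10^21 Hz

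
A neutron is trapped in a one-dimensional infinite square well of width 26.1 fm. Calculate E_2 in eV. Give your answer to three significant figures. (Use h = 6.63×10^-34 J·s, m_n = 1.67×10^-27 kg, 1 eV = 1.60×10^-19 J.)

E_2 = 1.21×10^6 eV

For an infinite well E_n = n²h²/(8m_nL²), so E_1 = h²/(8m_nL²) = (6.63×10^-34)²/(8·1.67×10^-27·(2.61×10^-14 m)²) = 4.830×10^-14 J.
Then E_2 = 2²·E_1 = 4·4.830×10^-14 J = 1.932×10^-13 J.
Converting, E_2 = 1.932×10^-13 J / (1.60×10^-19 J/eV) = 1.21×10^6 eV.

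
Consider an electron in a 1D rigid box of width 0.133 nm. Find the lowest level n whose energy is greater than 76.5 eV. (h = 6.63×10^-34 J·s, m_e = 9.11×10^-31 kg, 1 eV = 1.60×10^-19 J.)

n = 2

E_1 = h²/(8m_eL²) = 3.410×10^-18 J = 21.31 eV.
Need n² > 76.5/21.31 = 3.590, i.e. n > 1.895.
The smallest integer satisfying this is n = 2.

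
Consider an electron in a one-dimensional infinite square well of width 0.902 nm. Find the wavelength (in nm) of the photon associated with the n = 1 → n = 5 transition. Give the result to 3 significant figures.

λ = 112 nm

E_1 = h²/(8m_eL²) = 7.405×10^-20 J, so ΔE = (5² − 1²)E_1 = 1.777×10^-18 J.
λ = hc/ΔE = (6.626×10^-34·2.998×10^8)/1.777×10^-18 = 1.12×10^-7 m = 112 nm.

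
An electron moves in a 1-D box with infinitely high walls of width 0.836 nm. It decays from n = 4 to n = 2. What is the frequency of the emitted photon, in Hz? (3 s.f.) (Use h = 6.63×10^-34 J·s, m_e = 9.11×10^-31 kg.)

E_1 = h²/(8m_eL²) = 8.630×10^-20 J and ΔE = (4² − 2²)E_1 = 1.036×10^-18 J.
f = ΔE/h = 1.036×10^-18/6.63×10^-34 = 1.56×10^15 Hz.

f = 1.56×10^15 Hz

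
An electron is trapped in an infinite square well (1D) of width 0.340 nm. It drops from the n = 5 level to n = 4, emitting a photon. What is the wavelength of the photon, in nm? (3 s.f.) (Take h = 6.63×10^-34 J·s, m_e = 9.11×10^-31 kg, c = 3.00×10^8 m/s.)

E_1 = h²/(8m_eL²) = 5.217×10^-19 J, so ΔE = (5² − 4²)E_1 = 4.695×10^-18 J.
λ = hc/ΔE = (6.63×10^-34·3.00×10^8)/4.695×10^-18 = 4.24×10^-8 m = 42.4 nm.

λ = 42.4 nm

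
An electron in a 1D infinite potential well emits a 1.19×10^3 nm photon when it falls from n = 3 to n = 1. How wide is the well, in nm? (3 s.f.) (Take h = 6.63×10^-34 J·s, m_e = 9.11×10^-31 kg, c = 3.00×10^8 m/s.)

L = 1.70 nm

The photon carries ΔE = hc/λ = 6.63×10^-34·3.00×10^8/1.19×10^-6 m = 1.671×10^-19 J.
Since ΔE = (3² − 1²)E_1, E_1 = 2.089×10^-20 J, and L = h/√(8m_eE_1) = 1.70×10^-9 m = 1.70 nm.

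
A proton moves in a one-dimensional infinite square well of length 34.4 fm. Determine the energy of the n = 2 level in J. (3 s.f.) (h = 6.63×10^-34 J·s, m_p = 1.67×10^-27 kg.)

For an infinite well E_n = n²h²/(8m_pL²), so E_1 = h²/(8m_pL²) = (6.63×10^-34)²/(8·1.67×10^-27·(3.44×10^-14 m)²) = 2.780×10^-14 J.
Then E_2 = 2²·E_1 = 4·2.780×10^-14 J = 1.11×10^-13 J.

E_2 = 1.11×10^-13 J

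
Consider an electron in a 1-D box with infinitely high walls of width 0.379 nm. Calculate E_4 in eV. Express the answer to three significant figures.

E_4 = 41.9 eV

For an infinite well E_n = n²h²/(8m_eL²), so E_1 = h²/(8m_eL²) = (6.626×10^-34)²/(8·9.109×10^-31·(3.79×10^-10 m)²) = 4.194×10^-19 J.
Then E_4 = 4²·E_1 = 16·4.194×10^-19 J = 6.710×10^-18 J.
Converting, E_4 = 6.710×10^-18 J / (1.602×10^-19 J/eV) = 41.9 eV.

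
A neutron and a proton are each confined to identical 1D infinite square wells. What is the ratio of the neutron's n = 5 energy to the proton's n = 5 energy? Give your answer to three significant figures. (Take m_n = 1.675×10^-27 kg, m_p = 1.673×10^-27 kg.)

E_n ∝ 1/m at fixed n and L, so the ratio is m_p/m_n = 1.673×10^-27/1.675×10^-27 = 0.999.

0.999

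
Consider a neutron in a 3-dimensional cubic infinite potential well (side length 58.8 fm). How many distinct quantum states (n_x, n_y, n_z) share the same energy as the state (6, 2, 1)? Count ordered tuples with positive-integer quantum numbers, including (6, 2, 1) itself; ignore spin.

degeneracy = 9

The level has n_x² + n_y² + n_z² = 41. The ordered positive-integer solutions are (1, 2, 6), (1, 6, 2), (2, 1, 6), (2, 6, 1), (3, 4, 4), (4, 3, 4), (4, 4, 3), (6, 1, 2), (6, 2, 1).
That gives 9 states.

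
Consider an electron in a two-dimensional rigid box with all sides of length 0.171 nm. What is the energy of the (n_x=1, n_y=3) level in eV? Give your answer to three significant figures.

E = 129 eV

For a 2D rectangular well E = (h²/8m_e)·Σ n_i²/L_i² = (6.626×10^-34)²/(8·9.109×10^-31) · [1²/(0.171 nm)² + 3²/(0.171 nm)²].
Evaluating gives E = 2.060×10^-17 J = 129 eV.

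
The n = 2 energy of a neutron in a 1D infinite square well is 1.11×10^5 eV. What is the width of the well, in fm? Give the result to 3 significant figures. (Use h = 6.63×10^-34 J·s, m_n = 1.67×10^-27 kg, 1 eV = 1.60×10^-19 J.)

From E_n = n²h²/(8m_nL²), L = n·h/√(8m_nE_n).
E_2 = 1.11×10^5 eV = 1.776×10^-14 J, so L = 2·6.63×10^-34/√(8·1.67×10^-27·1.776×10^-14) = 8.61×10^-14 m = 86.1 fm.

L = 86.1 fm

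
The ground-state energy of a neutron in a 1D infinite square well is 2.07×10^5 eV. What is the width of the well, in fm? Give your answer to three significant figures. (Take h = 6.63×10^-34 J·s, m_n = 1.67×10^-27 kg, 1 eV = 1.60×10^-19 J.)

From E_n = n²h²/(8m_nL²), L = n·h/√(8m_nE_n).
E_1 = 2.07×10^5 eV = 3.312×10^-14 J, so L = 1·6.63×10^-34/√(8·1.67×10^-27·3.312×10^-14) = 3.15×10^-14 m = 31.5 fm.

L = 31.5 fm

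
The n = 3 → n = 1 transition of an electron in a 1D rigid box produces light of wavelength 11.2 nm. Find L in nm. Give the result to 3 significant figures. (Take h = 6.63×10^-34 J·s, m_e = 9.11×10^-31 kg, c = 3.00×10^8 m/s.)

The photon carries ΔE = hc/λ = 6.63×10^-34·3.00×10^8/1.12×10^-8 m = 1.776×10^-17 J.
Since ΔE = (3² − 1²)E_1, E_1 = 2.220×10^-18 J, and L = h/√(8m_eE_1) = 1.65×10^-10 m = 0.165 nm.

L = 0.165 nm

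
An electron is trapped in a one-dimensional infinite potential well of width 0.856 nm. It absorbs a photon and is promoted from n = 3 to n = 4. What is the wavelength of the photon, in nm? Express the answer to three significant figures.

E_1 = h²/(8m_eL²) = 8.222×10^-20 J, so ΔE = (4² − 3²)E_1 = 5.755×10^-19 J.
λ = hc/ΔE = (6.626×10^-34·2.998×10^8)/5.755×10^-19 = 3.45×10^-7 m = 345 nm.

λ = 345 nm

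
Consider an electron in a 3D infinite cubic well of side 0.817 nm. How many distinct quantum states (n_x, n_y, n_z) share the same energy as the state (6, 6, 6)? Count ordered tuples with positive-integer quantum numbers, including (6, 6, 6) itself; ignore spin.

degeneracy = 4

The level has n_x² + n_y² + n_z² = 108. The ordered positive-integer solutions are (2, 2, 10), (2, 10, 2), (6, 6, 6), (10, 2, 2).
That gives 4 states.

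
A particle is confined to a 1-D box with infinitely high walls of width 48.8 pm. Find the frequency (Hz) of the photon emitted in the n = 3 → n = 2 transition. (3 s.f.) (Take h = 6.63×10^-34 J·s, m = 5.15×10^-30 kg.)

E_1 = h²/(8mL²) = 4.480×10^-18 J and ΔE = (3² − 2²)E_1 = 2.240×10^-17 J.
f = ΔE/h = 2.240×10^-17/6.63×10^-34 = 3.38×10^16 Hz.

f = 3.38×10^16 Hz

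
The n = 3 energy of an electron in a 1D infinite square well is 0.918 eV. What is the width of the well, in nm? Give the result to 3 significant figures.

From E_n = n²h²/(8m_eL²), L = n·h/√(8m_eE_n).
E_3 = 0.918 eV = 1.471×10^-19 J, so L = 3·6.626×10^-34/√(8·9.109×10^-31·1.471×10^-19) = 1.92×10^-9 m = 1.92 nm.

L = 1.92 nm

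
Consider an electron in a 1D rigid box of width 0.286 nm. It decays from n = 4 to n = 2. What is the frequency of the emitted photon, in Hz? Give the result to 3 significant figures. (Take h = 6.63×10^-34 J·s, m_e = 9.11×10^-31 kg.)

f = 1.33×10^16 Hz

E_1 = h²/(8m_eL²) = 7.374×10^-19 J and ΔE = (4² − 2²)E_1 = 8.849×10^-18 J.
f = ΔE/h = 8.849×10^-18/6.63×10^-34 = 1.33×10^16 Hz.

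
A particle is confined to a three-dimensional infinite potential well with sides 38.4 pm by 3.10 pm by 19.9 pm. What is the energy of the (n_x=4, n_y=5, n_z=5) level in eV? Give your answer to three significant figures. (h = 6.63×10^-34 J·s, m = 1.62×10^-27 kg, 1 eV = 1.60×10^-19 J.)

For a 3D rectangular well E = (h²/8m)·Σ n_i²/L_i² = (6.63×10^-34)²/(8·1.62×10^-27) · [4²/(38.4 pm)² + 5²/(3.10 pm)² + 5²/(19.9 pm)²].
Evaluating gives E = 9.074×10^-17 J = 567 eV.

E = 567 eV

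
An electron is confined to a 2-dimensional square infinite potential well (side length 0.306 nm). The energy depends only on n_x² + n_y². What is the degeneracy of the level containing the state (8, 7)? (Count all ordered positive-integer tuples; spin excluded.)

The level has n_x² + n_y² = 113. The ordered positive-integer solutions are (7, 8), (8, 7).
That gives 2 states.

degeneracy = 2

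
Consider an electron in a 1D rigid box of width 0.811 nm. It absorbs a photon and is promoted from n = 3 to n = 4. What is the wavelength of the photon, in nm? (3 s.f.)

E_1 = h²/(8m_eL²) = 9.160×10^-20 J, so ΔE = (4² − 3²)E_1 = 6.412×10^-19 J.
λ = hc/ΔE = (6.626×10^-34·2.998×10^8)/6.412×10^-19 = 3.10×10^-7 m = 310 nm.

λ = 310 nm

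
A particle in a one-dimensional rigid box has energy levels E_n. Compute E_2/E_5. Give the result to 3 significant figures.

E_n ∝ n², so E_2/E_5 = 2²/5² = 4/25 = 0.160.

0.160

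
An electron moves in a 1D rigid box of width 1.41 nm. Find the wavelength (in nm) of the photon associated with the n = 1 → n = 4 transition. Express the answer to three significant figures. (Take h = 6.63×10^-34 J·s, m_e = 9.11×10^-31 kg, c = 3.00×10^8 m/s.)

E_1 = h²/(8m_eL²) = 3.034×10^-20 J, so ΔE = (4² − 1²)E_1 = 4.551×10^-19 J.
λ = hc/ΔE = (6.63×10^-34·3.00×10^8)/4.551×10^-19 = 4.37×10^-7 m = 437 nm.

λ = 437 nm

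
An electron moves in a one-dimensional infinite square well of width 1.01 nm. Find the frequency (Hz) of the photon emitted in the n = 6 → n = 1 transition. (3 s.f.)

f = 3.12×10^15 Hz

E_1 = h²/(8m_eL²) = 5.906×10^-20 J and ΔE = (6² − 1²)E_1 = 2.067×10^-18 J.
f = ΔE/h = 2.067×10^-18/6.626×10^-34 = 3.12×10^15 Hz.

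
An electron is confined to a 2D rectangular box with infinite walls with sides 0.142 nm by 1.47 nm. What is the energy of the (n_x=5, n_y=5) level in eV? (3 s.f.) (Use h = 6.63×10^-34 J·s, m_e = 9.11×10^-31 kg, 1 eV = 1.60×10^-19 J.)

For a 2D rectangular well E = (h²/8m_e)·Σ n_i²/L_i² = (6.63×10^-34)²/(8·9.11×10^-31) · [5²/(0.142 nm)² + 5²/(1.47 nm)²].
Evaluating gives E = 7.548×10^-17 J = 472 eV.

E = 472 eV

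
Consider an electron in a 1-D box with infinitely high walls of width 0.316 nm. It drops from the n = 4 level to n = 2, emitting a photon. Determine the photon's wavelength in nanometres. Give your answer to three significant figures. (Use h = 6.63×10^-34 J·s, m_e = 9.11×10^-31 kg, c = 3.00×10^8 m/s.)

E_1 = h²/(8m_eL²) = 6.040×10^-19 J, so ΔE = (4² − 2²)E_1 = 7.248×10^-18 J.
λ = hc/ΔE = (6.63×10^-34·3.00×10^8)/7.248×10^-18 = 2.74×10^-8 m = 27.4 nm.

λ = 27.4 nm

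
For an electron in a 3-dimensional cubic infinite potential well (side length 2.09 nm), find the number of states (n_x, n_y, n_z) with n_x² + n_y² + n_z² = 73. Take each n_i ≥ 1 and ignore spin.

The level has n_x² + n_y² + n_z² = 73. The ordered positive-integer solutions are (1, 6, 6), (6, 1, 6), (6, 6, 1).
That gives 3 states.

degeneracy = 3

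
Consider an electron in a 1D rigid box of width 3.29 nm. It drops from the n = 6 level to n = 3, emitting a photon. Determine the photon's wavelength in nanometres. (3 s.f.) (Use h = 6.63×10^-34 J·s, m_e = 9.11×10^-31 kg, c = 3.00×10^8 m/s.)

E_1 = h²/(8m_eL²) = 5.572×10^-21 J, so ΔE = (6² − 3²)E_1 = 1.504×10^-19 J.
λ = hc/ΔE = (6.63×10^-34·3.00×10^8)/1.504×10^-19 = 1.32×10^-6 m = 1.32×10^3 nm.

λ = 1.32×10^3 nm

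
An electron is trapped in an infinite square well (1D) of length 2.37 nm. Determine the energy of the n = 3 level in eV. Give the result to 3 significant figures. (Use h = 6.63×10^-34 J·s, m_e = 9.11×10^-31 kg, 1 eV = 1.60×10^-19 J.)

E_3 = 0.604 eV

For an infinite well E_n = n²h²/(8m_eL²), so E_1 = h²/(8m_eL²) = (6.63×10^-34)²/(8·9.11×10^-31·(2.37×10^-9 m)²) = 1.074×10^-20 J.
Then E_3 = 3²·E_1 = 9·1.074×10^-20 J = 9.666×10^-20 J.
Converting, E_3 = 9.666×10^-20 J / (1.60×10^-19 J/eV) = 0.604 eV.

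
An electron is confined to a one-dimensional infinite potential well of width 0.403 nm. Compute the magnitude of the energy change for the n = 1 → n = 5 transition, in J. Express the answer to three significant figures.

|ΔE| = 8.90×10^-18 J

E_1 = h²/(8m_eL²) = 3.710×10^-19 J.
|ΔE| = |1² − 5²|·E_1 = 24·3.710×10^-19 J = 8.90×10^-18 J.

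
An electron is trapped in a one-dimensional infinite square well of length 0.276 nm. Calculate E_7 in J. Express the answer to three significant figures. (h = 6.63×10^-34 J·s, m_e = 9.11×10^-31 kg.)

For an infinite well E_n = n²h²/(8m_eL²), so E_1 = h²/(8m_eL²) = (6.63×10^-34)²/(8·9.11×10^-31·(2.76×10^-10 m)²) = 7.918×10^-19 J.
Then E_7 = 7²·E_1 = 49·7.918×10^-19 J = 3.88×10^-17 J.

E_7 = 3.88×10^-17 J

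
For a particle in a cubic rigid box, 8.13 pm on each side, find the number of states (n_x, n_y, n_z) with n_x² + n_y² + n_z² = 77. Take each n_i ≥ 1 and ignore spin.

degeneracy = 12

The level has n_x² + n_y² + n_z² = 77. The ordered positive-integer solutions are (2, 3, 8), (2, 8, 3), (3, 2, 8), (3, 8, 2), (4, 5, 6), (4, 6, 5), (5, 4, 6), (5, 6, 4), (6, 4, 5), (6, 5, 4), (8, 2, 3), (8, 3, 2).
That gives 12 states.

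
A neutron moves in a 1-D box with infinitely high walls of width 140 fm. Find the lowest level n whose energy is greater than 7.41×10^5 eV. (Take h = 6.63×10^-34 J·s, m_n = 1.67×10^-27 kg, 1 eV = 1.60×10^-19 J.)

E_1 = h²/(8m_nL²) = 1.679×10^-15 J = 1.049×10^4 eV.
Need n² > 7.41×10^5/1.049×10^4 = 70.64, i.e. n > 8.405.
The smallest integer satisfying this is n = 9.

n = 9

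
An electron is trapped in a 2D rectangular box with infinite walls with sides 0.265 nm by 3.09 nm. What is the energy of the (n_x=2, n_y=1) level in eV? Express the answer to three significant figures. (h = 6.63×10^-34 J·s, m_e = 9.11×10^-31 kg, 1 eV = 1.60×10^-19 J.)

For a 2D rectangular well E = (h²/8m_e)·Σ n_i²/L_i² = (6.63×10^-34)²/(8·9.11×10^-31) · [2²/(0.265 nm)² + 1²/(3.09 nm)²].
Evaluating gives E = 3.442×10^-18 J = 21.5 eV.

E = 21.5 eV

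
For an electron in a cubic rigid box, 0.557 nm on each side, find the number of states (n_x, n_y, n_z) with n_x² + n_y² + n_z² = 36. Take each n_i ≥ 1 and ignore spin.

degeneracy = 3

The level has n_x² + n_y² + n_z² = 36. The ordered positive-integer solutions are (2, 4, 4), (4, 2, 4), (4, 4, 2).
That gives 3 states.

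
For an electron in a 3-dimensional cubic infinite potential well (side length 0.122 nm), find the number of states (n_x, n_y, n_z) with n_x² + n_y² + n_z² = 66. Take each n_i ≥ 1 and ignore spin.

degeneracy = 12

The level has n_x² + n_y² + n_z² = 66. The ordered positive-integer solutions are (1, 1, 8), (1, 4, 7), (1, 7, 4), (1, 8, 1), (4, 1, 7), (4, 5, 5), (4, 7, 1), (5, 4, 5), (5, 5, 4), (7, 1, 4), (7, 4, 1), (8, 1, 1).
That gives 12 states.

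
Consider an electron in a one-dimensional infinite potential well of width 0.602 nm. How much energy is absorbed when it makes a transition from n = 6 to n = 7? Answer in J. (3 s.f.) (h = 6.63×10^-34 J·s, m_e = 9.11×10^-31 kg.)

E_1 = h²/(8m_eL²) = 1.664×10^-19 J.
|ΔE| = |6² − 7²|·E_1 = 13·1.664×10^-19 J = 2.16×10^-18 J.

|ΔE| = 2.16×10^-18 J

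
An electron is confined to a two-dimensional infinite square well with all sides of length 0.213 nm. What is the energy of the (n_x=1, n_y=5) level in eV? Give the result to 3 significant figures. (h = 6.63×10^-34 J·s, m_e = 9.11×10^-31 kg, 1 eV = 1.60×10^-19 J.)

E = 216 eV

For a 2D rectangular well E = (h²/8m_e)·Σ n_i²/L_i² = (6.63×10^-34)²/(8·9.11×10^-31) · [1²/(0.213 nm)² + 5²/(0.213 nm)²].
Evaluating gives E = 3.456×10^-17 J = 216 eV.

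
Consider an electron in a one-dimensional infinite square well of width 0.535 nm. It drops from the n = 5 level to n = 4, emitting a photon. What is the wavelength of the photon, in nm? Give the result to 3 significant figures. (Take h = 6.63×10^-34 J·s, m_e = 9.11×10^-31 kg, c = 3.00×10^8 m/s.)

λ = 105 nm

E_1 = h²/(8m_eL²) = 2.107×10^-19 J, so ΔE = (5² − 4²)E_1 = 1.896×10^-18 J.
λ = hc/ΔE = (6.63×10^-34·3.00×10^8)/1.896×10^-18 = 1.05×10^-7 m = 105 nm.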